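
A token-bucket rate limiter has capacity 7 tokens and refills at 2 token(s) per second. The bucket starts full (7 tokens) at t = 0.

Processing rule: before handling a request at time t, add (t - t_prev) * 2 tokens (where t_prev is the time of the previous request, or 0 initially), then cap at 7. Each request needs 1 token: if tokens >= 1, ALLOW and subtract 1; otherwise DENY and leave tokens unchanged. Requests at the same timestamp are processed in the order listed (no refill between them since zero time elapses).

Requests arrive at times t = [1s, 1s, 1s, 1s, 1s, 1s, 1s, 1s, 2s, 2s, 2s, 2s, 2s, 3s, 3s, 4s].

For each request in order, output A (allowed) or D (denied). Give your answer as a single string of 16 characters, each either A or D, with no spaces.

Answer: AAAAAAADAADDDAAA

Derivation:
Simulating step by step:
  req#1 t=1s: ALLOW
  req#2 t=1s: ALLOW
  req#3 t=1s: ALLOW
  req#4 t=1s: ALLOW
  req#5 t=1s: ALLOW
  req#6 t=1s: ALLOW
  req#7 t=1s: ALLOW
  req#8 t=1s: DENY
  req#9 t=2s: ALLOW
  req#10 t=2s: ALLOW
  req#11 t=2s: DENY
  req#12 t=2s: DENY
  req#13 t=2s: DENY
  req#14 t=3s: ALLOW
  req#15 t=3s: ALLOW
  req#16 t=4s: ALLOW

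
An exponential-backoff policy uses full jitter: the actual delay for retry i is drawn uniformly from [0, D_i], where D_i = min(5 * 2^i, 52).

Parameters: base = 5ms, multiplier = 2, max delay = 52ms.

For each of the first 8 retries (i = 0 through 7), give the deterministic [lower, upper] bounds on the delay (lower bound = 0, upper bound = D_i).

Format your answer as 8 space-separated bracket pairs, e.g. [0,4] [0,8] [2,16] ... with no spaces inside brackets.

Answer: [0,5] [0,10] [0,20] [0,40] [0,52] [0,52] [0,52] [0,52]

Derivation:
Computing bounds per retry:
  i=0: D_i=min(5*2^0,52)=5, bounds=[0,5]
  i=1: D_i=min(5*2^1,52)=10, bounds=[0,10]
  i=2: D_i=min(5*2^2,52)=20, bounds=[0,20]
  i=3: D_i=min(5*2^3,52)=40, bounds=[0,40]
  i=4: D_i=min(5*2^4,52)=52, bounds=[0,52]
  i=5: D_i=min(5*2^5,52)=52, bounds=[0,52]
  i=6: D_i=min(5*2^6,52)=52, bounds=[0,52]
  i=7: D_i=min(5*2^7,52)=52, bounds=[0,52]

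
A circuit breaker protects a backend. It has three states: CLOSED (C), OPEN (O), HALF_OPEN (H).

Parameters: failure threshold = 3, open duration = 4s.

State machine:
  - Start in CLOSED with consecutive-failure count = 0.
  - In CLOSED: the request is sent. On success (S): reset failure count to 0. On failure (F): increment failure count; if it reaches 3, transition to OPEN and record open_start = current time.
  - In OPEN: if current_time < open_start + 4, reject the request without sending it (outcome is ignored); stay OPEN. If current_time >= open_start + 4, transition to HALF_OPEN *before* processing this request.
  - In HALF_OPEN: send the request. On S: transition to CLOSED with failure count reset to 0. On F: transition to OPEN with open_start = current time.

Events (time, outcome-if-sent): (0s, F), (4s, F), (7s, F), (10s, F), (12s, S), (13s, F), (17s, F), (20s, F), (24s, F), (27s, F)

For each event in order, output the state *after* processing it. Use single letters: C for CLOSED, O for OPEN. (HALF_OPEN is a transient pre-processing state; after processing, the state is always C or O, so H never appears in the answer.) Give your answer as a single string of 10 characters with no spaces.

Answer: CCOOCCCOOO

Derivation:
State after each event:
  event#1 t=0s outcome=F: state=CLOSED
  event#2 t=4s outcome=F: state=CLOSED
  event#3 t=7s outcome=F: state=OPEN
  event#4 t=10s outcome=F: state=OPEN
  event#5 t=12s outcome=S: state=CLOSED
  event#6 t=13s outcome=F: state=CLOSED
  event#7 t=17s outcome=F: state=CLOSED
  event#8 t=20s outcome=F: state=OPEN
  event#9 t=24s outcome=F: state=OPEN
  event#10 t=27s outcome=F: state=OPEN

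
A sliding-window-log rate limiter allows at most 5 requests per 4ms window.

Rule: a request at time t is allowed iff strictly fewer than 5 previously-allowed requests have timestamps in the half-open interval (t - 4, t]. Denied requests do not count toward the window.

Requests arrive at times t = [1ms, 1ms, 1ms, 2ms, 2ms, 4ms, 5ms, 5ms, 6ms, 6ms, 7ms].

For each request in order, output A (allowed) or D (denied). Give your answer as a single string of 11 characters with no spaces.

Tracking allowed requests in the window:
  req#1 t=1ms: ALLOW
  req#2 t=1ms: ALLOW
  req#3 t=1ms: ALLOW
  req#4 t=2ms: ALLOW
  req#5 t=2ms: ALLOW
  req#6 t=4ms: DENY
  req#7 t=5ms: ALLOW
  req#8 t=5ms: ALLOW
  req#9 t=6ms: ALLOW
  req#10 t=6ms: ALLOW
  req#11 t=7ms: ALLOW

Answer: AAAAADAAAAA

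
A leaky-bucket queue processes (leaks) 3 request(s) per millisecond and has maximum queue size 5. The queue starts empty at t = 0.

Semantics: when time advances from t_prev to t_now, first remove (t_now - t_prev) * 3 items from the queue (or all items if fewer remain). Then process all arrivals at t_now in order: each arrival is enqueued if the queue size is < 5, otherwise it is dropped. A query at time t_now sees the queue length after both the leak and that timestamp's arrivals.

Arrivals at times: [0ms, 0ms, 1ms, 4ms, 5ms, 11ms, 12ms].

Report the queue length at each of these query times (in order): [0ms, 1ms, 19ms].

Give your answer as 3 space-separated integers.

Queue lengths at query times:
  query t=0ms: backlog = 2
  query t=1ms: backlog = 1
  query t=19ms: backlog = 0

Answer: 2 1 0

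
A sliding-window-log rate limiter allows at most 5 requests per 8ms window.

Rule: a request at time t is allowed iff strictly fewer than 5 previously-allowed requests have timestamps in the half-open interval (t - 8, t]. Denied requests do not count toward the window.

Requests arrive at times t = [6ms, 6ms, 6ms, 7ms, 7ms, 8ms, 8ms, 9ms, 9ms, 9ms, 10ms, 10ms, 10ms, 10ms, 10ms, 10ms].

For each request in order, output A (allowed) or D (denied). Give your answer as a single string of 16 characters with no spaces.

Answer: AAAAADDDDDDDDDDD

Derivation:
Tracking allowed requests in the window:
  req#1 t=6ms: ALLOW
  req#2 t=6ms: ALLOW
  req#3 t=6ms: ALLOW
  req#4 t=7ms: ALLOW
  req#5 t=7ms: ALLOW
  req#6 t=8ms: DENY
  req#7 t=8ms: DENY
  req#8 t=9ms: DENY
  req#9 t=9ms: DENY
  req#10 t=9ms: DENY
  req#11 t=10ms: DENY
  req#12 t=10ms: DENY
  req#13 t=10ms: DENY
  req#14 t=10ms: DENY
  req#15 t=10ms: DENY
  req#16 t=10ms: DENY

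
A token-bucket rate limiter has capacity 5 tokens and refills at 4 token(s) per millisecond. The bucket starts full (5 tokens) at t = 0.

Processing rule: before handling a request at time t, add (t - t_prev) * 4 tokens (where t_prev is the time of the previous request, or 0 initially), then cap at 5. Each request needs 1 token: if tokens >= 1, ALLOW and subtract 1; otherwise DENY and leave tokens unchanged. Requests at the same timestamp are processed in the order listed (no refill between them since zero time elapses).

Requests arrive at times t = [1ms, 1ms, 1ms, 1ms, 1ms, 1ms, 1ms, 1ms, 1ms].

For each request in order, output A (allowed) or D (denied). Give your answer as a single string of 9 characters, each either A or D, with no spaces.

Simulating step by step:
  req#1 t=1ms: ALLOW
  req#2 t=1ms: ALLOW
  req#3 t=1ms: ALLOW
  req#4 t=1ms: ALLOW
  req#5 t=1ms: ALLOW
  req#6 t=1ms: DENY
  req#7 t=1ms: DENY
  req#8 t=1ms: DENY
  req#9 t=1ms: DENY

Answer: AAAAADDDD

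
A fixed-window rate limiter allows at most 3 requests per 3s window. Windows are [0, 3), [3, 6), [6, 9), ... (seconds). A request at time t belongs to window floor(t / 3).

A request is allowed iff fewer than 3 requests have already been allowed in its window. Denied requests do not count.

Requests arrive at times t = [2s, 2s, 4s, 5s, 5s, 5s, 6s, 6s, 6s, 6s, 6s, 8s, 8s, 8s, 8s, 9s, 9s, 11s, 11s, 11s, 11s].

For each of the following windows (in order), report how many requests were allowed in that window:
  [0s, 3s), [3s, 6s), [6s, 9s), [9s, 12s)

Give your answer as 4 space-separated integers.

Processing requests:
  req#1 t=2s (window 0): ALLOW
  req#2 t=2s (window 0): ALLOW
  req#3 t=4s (window 1): ALLOW
  req#4 t=5s (window 1): ALLOW
  req#5 t=5s (window 1): ALLOW
  req#6 t=5s (window 1): DENY
  req#7 t=6s (window 2): ALLOW
  req#8 t=6s (window 2): ALLOW
  req#9 t=6s (window 2): ALLOW
  req#10 t=6s (window 2): DENY
  req#11 t=6s (window 2): DENY
  req#12 t=8s (window 2): DENY
  req#13 t=8s (window 2): DENY
  req#14 t=8s (window 2): DENY
  req#15 t=8s (window 2): DENY
  req#16 t=9s (window 3): ALLOW
  req#17 t=9s (window 3): ALLOW
  req#18 t=11s (window 3): ALLOW
  req#19 t=11s (window 3): DENY
  req#20 t=11s (window 3): DENY
  req#21 t=11s (window 3): DENY

Allowed counts by window: 2 3 3 3

Answer: 2 3 3 3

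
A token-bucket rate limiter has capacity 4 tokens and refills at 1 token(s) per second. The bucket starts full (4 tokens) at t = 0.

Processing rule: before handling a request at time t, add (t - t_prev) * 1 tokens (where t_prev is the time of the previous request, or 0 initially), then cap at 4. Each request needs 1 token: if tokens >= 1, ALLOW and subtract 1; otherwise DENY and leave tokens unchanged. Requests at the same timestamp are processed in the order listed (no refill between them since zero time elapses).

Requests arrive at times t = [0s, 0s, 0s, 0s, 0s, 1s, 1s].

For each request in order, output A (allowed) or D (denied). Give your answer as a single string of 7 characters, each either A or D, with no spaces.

Simulating step by step:
  req#1 t=0s: ALLOW
  req#2 t=0s: ALLOW
  req#3 t=0s: ALLOW
  req#4 t=0s: ALLOW
  req#5 t=0s: DENY
  req#6 t=1s: ALLOW
  req#7 t=1s: DENY

Answer: AAAADAD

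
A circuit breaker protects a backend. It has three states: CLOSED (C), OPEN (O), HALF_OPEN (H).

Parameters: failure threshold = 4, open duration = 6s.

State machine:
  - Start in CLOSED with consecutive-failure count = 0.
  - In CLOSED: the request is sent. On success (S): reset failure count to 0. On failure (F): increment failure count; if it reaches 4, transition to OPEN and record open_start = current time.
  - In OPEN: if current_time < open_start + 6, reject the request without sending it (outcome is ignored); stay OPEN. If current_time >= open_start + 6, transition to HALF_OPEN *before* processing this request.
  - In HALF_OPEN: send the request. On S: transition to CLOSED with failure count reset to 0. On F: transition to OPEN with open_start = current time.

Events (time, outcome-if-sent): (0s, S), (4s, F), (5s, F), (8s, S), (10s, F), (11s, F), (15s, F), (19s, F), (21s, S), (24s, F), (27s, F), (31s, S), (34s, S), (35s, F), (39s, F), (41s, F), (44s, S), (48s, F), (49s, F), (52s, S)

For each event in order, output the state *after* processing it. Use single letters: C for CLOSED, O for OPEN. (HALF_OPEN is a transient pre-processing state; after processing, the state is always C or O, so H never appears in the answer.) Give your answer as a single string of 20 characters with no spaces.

Answer: CCCCCCCOOOOOCCCCCCCC

Derivation:
State after each event:
  event#1 t=0s outcome=S: state=CLOSED
  event#2 t=4s outcome=F: state=CLOSED
  event#3 t=5s outcome=F: state=CLOSED
  event#4 t=8s outcome=S: state=CLOSED
  event#5 t=10s outcome=F: state=CLOSED
  event#6 t=11s outcome=F: state=CLOSED
  event#7 t=15s outcome=F: state=CLOSED
  event#8 t=19s outcome=F: state=OPEN
  event#9 t=21s outcome=S: state=OPEN
  event#10 t=24s outcome=F: state=OPEN
  event#11 t=27s outcome=F: state=OPEN
  event#12 t=31s outcome=S: state=OPEN
  event#13 t=34s outcome=S: state=CLOSED
  event#14 t=35s outcome=F: state=CLOSED
  event#15 t=39s outcome=F: state=CLOSED
  event#16 t=41s outcome=F: state=CLOSED
  event#17 t=44s outcome=S: state=CLOSED
  event#18 t=48s outcome=F: state=CLOSED
  event#19 t=49s outcome=F: state=CLOSED
  event#20 t=52s outcome=S: state=CLOSED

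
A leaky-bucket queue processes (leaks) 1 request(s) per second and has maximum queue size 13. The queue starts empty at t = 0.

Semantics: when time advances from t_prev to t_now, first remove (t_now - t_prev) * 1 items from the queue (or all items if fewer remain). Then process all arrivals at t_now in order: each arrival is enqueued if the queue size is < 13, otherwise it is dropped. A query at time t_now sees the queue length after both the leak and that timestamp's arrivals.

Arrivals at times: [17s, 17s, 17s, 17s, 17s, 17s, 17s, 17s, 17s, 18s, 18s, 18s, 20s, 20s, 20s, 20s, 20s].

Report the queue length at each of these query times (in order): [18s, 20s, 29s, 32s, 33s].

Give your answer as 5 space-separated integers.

Queue lengths at query times:
  query t=18s: backlog = 11
  query t=20s: backlog = 13
  query t=29s: backlog = 4
  query t=32s: backlog = 1
  query t=33s: backlog = 0

Answer: 11 13 4 1 0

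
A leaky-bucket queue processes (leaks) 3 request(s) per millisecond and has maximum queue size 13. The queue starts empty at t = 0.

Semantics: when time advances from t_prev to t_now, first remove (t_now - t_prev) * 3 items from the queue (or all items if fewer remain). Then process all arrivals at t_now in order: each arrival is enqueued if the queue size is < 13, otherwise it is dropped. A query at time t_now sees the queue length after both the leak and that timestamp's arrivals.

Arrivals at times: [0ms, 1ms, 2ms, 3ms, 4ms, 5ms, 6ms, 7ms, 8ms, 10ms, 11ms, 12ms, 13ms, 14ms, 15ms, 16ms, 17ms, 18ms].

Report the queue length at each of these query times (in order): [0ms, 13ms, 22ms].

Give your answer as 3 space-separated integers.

Queue lengths at query times:
  query t=0ms: backlog = 1
  query t=13ms: backlog = 1
  query t=22ms: backlog = 0

Answer: 1 1 0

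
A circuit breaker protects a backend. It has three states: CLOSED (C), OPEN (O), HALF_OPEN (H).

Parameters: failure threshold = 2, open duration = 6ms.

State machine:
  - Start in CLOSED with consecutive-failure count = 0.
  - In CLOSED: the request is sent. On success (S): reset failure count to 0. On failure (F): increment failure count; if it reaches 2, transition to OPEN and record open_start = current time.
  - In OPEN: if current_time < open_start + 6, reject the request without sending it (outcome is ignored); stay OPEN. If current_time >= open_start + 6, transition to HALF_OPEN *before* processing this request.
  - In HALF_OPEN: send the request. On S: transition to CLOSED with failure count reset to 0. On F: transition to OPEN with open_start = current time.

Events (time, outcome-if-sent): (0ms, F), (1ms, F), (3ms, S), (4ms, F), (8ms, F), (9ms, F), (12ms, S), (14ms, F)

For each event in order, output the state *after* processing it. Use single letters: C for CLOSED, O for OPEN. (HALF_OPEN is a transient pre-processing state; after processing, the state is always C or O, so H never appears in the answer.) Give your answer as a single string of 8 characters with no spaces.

Answer: COOOOOOO

Derivation:
State after each event:
  event#1 t=0ms outcome=F: state=CLOSED
  event#2 t=1ms outcome=F: state=OPEN
  event#3 t=3ms outcome=S: state=OPEN
  event#4 t=4ms outcome=F: state=OPEN
  event#5 t=8ms outcome=F: state=OPEN
  event#6 t=9ms outcome=F: state=OPEN
  event#7 t=12ms outcome=S: state=OPEN
  event#8 t=14ms outcome=F: state=OPEN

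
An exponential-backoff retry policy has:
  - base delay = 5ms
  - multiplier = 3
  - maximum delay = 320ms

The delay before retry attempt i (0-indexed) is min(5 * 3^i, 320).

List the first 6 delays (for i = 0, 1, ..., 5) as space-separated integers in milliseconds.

Answer: 5 15 45 135 320 320

Derivation:
Computing each delay:
  i=0: min(5*3^0, 320) = 5
  i=1: min(5*3^1, 320) = 15
  i=2: min(5*3^2, 320) = 45
  i=3: min(5*3^3, 320) = 135
  i=4: min(5*3^4, 320) = 320
  i=5: min(5*3^5, 320) = 320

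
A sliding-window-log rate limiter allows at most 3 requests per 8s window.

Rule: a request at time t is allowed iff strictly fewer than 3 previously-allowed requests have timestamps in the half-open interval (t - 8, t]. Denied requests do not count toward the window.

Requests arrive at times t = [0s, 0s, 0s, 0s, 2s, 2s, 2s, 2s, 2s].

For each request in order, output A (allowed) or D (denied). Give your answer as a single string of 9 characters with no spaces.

Tracking allowed requests in the window:
  req#1 t=0s: ALLOW
  req#2 t=0s: ALLOW
  req#3 t=0s: ALLOW
  req#4 t=0s: DENY
  req#5 t=2s: DENY
  req#6 t=2s: DENY
  req#7 t=2s: DENY
  req#8 t=2s: DENY
  req#9 t=2s: DENY

Answer: AAADDDDDD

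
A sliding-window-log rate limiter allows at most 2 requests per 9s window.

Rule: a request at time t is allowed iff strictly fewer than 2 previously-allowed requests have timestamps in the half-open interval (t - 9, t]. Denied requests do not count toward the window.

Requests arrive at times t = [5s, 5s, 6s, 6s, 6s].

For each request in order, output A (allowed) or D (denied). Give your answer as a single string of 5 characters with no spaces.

Tracking allowed requests in the window:
  req#1 t=5s: ALLOW
  req#2 t=5s: ALLOW
  req#3 t=6s: DENY
  req#4 t=6s: DENY
  req#5 t=6s: DENY

Answer: AADDD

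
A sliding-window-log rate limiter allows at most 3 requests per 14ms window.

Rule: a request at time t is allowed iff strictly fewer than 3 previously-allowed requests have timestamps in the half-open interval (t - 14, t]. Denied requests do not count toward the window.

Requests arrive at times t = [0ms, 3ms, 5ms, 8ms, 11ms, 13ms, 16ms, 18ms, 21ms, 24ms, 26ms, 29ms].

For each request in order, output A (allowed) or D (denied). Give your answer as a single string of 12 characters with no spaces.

Answer: AAADDDAAADDD

Derivation:
Tracking allowed requests in the window:
  req#1 t=0ms: ALLOW
  req#2 t=3ms: ALLOW
  req#3 t=5ms: ALLOW
  req#4 t=8ms: DENY
  req#5 t=11ms: DENY
  req#6 t=13ms: DENY
  req#7 t=16ms: ALLOW
  req#8 t=18ms: ALLOW
  req#9 t=21ms: ALLOW
  req#10 t=24ms: DENY
  req#11 t=26ms: DENY
  req#12 t=29ms: DENY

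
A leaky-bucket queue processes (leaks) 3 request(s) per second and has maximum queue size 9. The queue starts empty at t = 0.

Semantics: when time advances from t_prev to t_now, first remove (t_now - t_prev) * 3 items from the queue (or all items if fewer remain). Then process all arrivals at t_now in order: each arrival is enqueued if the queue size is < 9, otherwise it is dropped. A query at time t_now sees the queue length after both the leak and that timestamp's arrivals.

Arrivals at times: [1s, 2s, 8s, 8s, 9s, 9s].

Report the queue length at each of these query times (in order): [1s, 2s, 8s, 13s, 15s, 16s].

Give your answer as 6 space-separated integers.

Answer: 1 1 2 0 0 0

Derivation:
Queue lengths at query times:
  query t=1s: backlog = 1
  query t=2s: backlog = 1
  query t=8s: backlog = 2
  query t=13s: backlog = 0
  query t=15s: backlog = 0
  query t=16s: backlog = 0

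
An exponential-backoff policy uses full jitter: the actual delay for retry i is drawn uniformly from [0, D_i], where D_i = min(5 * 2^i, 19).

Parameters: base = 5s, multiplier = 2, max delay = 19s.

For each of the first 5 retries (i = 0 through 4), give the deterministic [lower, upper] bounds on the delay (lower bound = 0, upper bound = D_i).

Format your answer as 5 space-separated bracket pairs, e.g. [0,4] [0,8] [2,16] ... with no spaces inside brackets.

Answer: [0,5] [0,10] [0,19] [0,19] [0,19]

Derivation:
Computing bounds per retry:
  i=0: D_i=min(5*2^0,19)=5, bounds=[0,5]
  i=1: D_i=min(5*2^1,19)=10, bounds=[0,10]
  i=2: D_i=min(5*2^2,19)=19, bounds=[0,19]
  i=3: D_i=min(5*2^3,19)=19, bounds=[0,19]
  i=4: D_i=min(5*2^4,19)=19, bounds=[0,19]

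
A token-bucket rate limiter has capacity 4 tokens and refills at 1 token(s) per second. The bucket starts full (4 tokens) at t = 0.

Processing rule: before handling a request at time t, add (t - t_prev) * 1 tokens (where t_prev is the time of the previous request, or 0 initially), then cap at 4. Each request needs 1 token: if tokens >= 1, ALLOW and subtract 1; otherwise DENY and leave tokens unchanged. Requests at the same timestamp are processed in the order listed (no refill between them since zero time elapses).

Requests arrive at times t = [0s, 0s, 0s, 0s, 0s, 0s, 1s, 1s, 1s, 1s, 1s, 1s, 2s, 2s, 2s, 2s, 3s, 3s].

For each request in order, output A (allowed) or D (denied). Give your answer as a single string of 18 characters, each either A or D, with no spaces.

Simulating step by step:
  req#1 t=0s: ALLOW
  req#2 t=0s: ALLOW
  req#3 t=0s: ALLOW
  req#4 t=0s: ALLOW
  req#5 t=0s: DENY
  req#6 t=0s: DENY
  req#7 t=1s: ALLOW
  req#8 t=1s: DENY
  req#9 t=1s: DENY
  req#10 t=1s: DENY
  req#11 t=1s: DENY
  req#12 t=1s: DENY
  req#13 t=2s: ALLOW
  req#14 t=2s: DENY
  req#15 t=2s: DENY
  req#16 t=2s: DENY
  req#17 t=3s: ALLOW
  req#18 t=3s: DENY

Answer: AAAADDADDDDDADDDAD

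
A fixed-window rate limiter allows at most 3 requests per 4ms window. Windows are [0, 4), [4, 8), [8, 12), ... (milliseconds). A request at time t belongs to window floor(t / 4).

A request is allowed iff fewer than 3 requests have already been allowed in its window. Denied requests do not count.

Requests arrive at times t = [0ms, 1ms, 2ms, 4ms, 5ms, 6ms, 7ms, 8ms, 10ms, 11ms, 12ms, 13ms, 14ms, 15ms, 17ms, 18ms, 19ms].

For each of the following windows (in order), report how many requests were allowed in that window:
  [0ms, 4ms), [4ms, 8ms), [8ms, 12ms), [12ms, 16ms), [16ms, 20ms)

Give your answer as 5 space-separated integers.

Processing requests:
  req#1 t=0ms (window 0): ALLOW
  req#2 t=1ms (window 0): ALLOW
  req#3 t=2ms (window 0): ALLOW
  req#4 t=4ms (window 1): ALLOW
  req#5 t=5ms (window 1): ALLOW
  req#6 t=6ms (window 1): ALLOW
  req#7 t=7ms (window 1): DENY
  req#8 t=8ms (window 2): ALLOW
  req#9 t=10ms (window 2): ALLOW
  req#10 t=11ms (window 2): ALLOW
  req#11 t=12ms (window 3): ALLOW
  req#12 t=13ms (window 3): ALLOW
  req#13 t=14ms (window 3): ALLOW
  req#14 t=15ms (window 3): DENY
  req#15 t=17ms (window 4): ALLOW
  req#16 t=18ms (window 4): ALLOW
  req#17 t=19ms (window 4): ALLOW

Allowed counts by window: 3 3 3 3 3

Answer: 3 3 3 3 3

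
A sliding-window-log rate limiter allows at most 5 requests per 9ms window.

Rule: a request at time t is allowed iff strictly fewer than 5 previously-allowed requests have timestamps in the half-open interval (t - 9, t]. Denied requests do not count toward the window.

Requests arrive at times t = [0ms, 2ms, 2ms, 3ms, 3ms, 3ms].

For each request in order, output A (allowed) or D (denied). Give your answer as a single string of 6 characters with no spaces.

Answer: AAAAAD

Derivation:
Tracking allowed requests in the window:
  req#1 t=0ms: ALLOW
  req#2 t=2ms: ALLOW
  req#3 t=2ms: ALLOW
  req#4 t=3ms: ALLOW
  req#5 t=3ms: ALLOW
  req#6 t=3ms: DENY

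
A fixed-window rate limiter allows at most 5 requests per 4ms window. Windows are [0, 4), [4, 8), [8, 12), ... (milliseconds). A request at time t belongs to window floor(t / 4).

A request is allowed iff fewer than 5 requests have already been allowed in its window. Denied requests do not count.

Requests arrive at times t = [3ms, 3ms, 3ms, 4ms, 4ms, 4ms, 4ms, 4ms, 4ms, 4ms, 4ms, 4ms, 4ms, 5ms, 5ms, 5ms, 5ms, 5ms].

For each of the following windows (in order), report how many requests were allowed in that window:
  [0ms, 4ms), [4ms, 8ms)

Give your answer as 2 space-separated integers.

Answer: 3 5

Derivation:
Processing requests:
  req#1 t=3ms (window 0): ALLOW
  req#2 t=3ms (window 0): ALLOW
  req#3 t=3ms (window 0): ALLOW
  req#4 t=4ms (window 1): ALLOW
  req#5 t=4ms (window 1): ALLOW
  req#6 t=4ms (window 1): ALLOW
  req#7 t=4ms (window 1): ALLOW
  req#8 t=4ms (window 1): ALLOW
  req#9 t=4ms (window 1): DENY
  req#10 t=4ms (window 1): DENY
  req#11 t=4ms (window 1): DENY
  req#12 t=4ms (window 1): DENY
  req#13 t=4ms (window 1): DENY
  req#14 t=5ms (window 1): DENY
  req#15 t=5ms (window 1): DENY
  req#16 t=5ms (window 1): DENY
  req#17 t=5ms (window 1): DENY
  req#18 t=5ms (window 1): DENY

Allowed counts by window: 3 5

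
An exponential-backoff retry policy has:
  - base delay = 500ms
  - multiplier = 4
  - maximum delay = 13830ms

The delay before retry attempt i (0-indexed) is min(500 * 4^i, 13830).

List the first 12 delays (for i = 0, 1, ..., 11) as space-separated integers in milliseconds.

Computing each delay:
  i=0: min(500*4^0, 13830) = 500
  i=1: min(500*4^1, 13830) = 2000
  i=2: min(500*4^2, 13830) = 8000
  i=3: min(500*4^3, 13830) = 13830
  i=4: min(500*4^4, 13830) = 13830
  i=5: min(500*4^5, 13830) = 13830
  i=6: min(500*4^6, 13830) = 13830
  i=7: min(500*4^7, 13830) = 13830
  i=8: min(500*4^8, 13830) = 13830
  i=9: min(500*4^9, 13830) = 13830
  i=10: min(500*4^10, 13830) = 13830
  i=11: min(500*4^11, 13830) = 13830

Answer: 500 2000 8000 13830 13830 13830 13830 13830 13830 13830 13830 13830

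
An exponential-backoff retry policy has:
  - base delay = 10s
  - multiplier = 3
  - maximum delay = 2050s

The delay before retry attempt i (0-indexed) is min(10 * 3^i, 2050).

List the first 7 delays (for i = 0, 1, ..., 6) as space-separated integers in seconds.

Computing each delay:
  i=0: min(10*3^0, 2050) = 10
  i=1: min(10*3^1, 2050) = 30
  i=2: min(10*3^2, 2050) = 90
  i=3: min(10*3^3, 2050) = 270
  i=4: min(10*3^4, 2050) = 810
  i=5: min(10*3^5, 2050) = 2050
  i=6: min(10*3^6, 2050) = 2050

Answer: 10 30 90 270 810 2050 2050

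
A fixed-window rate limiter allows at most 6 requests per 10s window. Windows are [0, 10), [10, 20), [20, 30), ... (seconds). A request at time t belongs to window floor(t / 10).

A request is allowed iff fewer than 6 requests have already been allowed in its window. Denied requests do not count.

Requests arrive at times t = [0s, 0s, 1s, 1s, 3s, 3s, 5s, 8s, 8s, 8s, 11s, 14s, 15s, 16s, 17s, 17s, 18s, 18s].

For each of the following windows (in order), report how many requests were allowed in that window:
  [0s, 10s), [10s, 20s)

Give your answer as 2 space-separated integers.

Answer: 6 6

Derivation:
Processing requests:
  req#1 t=0s (window 0): ALLOW
  req#2 t=0s (window 0): ALLOW
  req#3 t=1s (window 0): ALLOW
  req#4 t=1s (window 0): ALLOW
  req#5 t=3s (window 0): ALLOW
  req#6 t=3s (window 0): ALLOW
  req#7 t=5s (window 0): DENY
  req#8 t=8s (window 0): DENY
  req#9 t=8s (window 0): DENY
  req#10 t=8s (window 0): DENY
  req#11 t=11s (window 1): ALLOW
  req#12 t=14s (window 1): ALLOW
  req#13 t=15s (window 1): ALLOW
  req#14 t=16s (window 1): ALLOW
  req#15 t=17s (window 1): ALLOW
  req#16 t=17s (window 1): ALLOW
  req#17 t=18s (window 1): DENY
  req#18 t=18s (window 1): DENY

Allowed counts by window: 6 6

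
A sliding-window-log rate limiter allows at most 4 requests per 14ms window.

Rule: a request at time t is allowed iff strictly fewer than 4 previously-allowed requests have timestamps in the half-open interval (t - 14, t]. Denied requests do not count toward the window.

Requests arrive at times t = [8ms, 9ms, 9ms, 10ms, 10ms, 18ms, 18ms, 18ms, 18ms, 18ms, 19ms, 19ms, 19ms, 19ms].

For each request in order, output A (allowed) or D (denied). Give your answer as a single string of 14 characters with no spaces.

Tracking allowed requests in the window:
  req#1 t=8ms: ALLOW
  req#2 t=9ms: ALLOW
  req#3 t=9ms: ALLOW
  req#4 t=10ms: ALLOW
  req#5 t=10ms: DENY
  req#6 t=18ms: DENY
  req#7 t=18ms: DENY
  req#8 t=18ms: DENY
  req#9 t=18ms: DENY
  req#10 t=18ms: DENY
  req#11 t=19ms: DENY
  req#12 t=19ms: DENY
  req#13 t=19ms: DENY
  req#14 t=19ms: DENY

Answer: AAAADDDDDDDDDD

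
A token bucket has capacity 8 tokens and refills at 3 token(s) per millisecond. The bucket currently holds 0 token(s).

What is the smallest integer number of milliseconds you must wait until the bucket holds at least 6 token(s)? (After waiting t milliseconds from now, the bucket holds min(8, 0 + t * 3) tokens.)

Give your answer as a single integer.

Need 0 + t * 3 >= 6, so t >= 6/3.
Smallest integer t = ceil(6/3) = 2.

Answer: 2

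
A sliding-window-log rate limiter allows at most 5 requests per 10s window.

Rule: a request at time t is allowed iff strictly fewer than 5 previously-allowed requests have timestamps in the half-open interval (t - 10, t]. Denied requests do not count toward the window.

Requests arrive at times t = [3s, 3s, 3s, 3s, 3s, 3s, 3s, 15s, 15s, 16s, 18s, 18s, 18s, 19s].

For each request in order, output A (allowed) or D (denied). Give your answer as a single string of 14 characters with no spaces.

Answer: AAAAADDAAAAADD

Derivation:
Tracking allowed requests in the window:
  req#1 t=3s: ALLOW
  req#2 t=3s: ALLOW
  req#3 t=3s: ALLOW
  req#4 t=3s: ALLOW
  req#5 t=3s: ALLOW
  req#6 t=3s: DENY
  req#7 t=3s: DENY
  req#8 t=15s: ALLOW
  req#9 t=15s: ALLOW
  req#10 t=16s: ALLOW
  req#11 t=18s: ALLOW
  req#12 t=18s: ALLOW
  req#13 t=18s: DENY
  req#14 t=19s: DENY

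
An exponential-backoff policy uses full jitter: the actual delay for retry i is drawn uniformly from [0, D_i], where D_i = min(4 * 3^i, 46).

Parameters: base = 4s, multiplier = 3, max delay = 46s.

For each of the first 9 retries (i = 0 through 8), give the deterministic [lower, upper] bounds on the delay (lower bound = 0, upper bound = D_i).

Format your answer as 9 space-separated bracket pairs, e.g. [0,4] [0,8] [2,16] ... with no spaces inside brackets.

Computing bounds per retry:
  i=0: D_i=min(4*3^0,46)=4, bounds=[0,4]
  i=1: D_i=min(4*3^1,46)=12, bounds=[0,12]
  i=2: D_i=min(4*3^2,46)=36, bounds=[0,36]
  i=3: D_i=min(4*3^3,46)=46, bounds=[0,46]
  i=4: D_i=min(4*3^4,46)=46, bounds=[0,46]
  i=5: D_i=min(4*3^5,46)=46, bounds=[0,46]
  i=6: D_i=min(4*3^6,46)=46, bounds=[0,46]
  i=7: D_i=min(4*3^7,46)=46, bounds=[0,46]
  i=8: D_i=min(4*3^8,46)=46, bounds=[0,46]

Answer: [0,4] [0,12] [0,36] [0,46] [0,46] [0,46] [0,46] [0,46] [0,46]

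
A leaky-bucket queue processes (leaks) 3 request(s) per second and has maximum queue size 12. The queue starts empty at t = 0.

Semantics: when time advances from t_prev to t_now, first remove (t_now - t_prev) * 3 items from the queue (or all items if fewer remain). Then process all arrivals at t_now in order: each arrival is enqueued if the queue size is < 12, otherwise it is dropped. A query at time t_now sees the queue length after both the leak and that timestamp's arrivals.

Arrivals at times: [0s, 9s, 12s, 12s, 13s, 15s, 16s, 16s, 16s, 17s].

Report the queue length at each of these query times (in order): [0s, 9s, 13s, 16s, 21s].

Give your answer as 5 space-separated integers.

Queue lengths at query times:
  query t=0s: backlog = 1
  query t=9s: backlog = 1
  query t=13s: backlog = 1
  query t=16s: backlog = 3
  query t=21s: backlog = 0

Answer: 1 1 1 3 0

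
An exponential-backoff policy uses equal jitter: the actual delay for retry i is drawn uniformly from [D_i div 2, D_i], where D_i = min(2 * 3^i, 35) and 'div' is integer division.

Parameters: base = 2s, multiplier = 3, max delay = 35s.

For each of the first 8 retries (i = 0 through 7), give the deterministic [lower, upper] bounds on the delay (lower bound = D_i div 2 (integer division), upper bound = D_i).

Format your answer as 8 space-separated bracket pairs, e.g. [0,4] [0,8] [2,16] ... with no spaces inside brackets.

Computing bounds per retry:
  i=0: D_i=min(2*3^0,35)=2, bounds=[1,2]
  i=1: D_i=min(2*3^1,35)=6, bounds=[3,6]
  i=2: D_i=min(2*3^2,35)=18, bounds=[9,18]
  i=3: D_i=min(2*3^3,35)=35, bounds=[17,35]
  i=4: D_i=min(2*3^4,35)=35, bounds=[17,35]
  i=5: D_i=min(2*3^5,35)=35, bounds=[17,35]
  i=6: D_i=min(2*3^6,35)=35, bounds=[17,35]
  i=7: D_i=min(2*3^7,35)=35, bounds=[17,35]

Answer: [1,2] [3,6] [9,18] [17,35] [17,35] [17,35] [17,35] [17,35]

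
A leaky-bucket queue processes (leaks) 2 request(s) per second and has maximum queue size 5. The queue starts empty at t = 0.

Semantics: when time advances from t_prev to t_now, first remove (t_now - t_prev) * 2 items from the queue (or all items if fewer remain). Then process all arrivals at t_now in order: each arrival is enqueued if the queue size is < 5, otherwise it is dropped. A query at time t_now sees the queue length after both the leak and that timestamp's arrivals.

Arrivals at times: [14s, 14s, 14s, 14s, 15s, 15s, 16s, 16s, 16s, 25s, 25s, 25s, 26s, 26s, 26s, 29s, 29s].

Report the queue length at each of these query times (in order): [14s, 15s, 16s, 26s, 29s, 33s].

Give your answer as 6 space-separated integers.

Queue lengths at query times:
  query t=14s: backlog = 4
  query t=15s: backlog = 4
  query t=16s: backlog = 5
  query t=26s: backlog = 4
  query t=29s: backlog = 2
  query t=33s: backlog = 0

Answer: 4 4 5 4 2 0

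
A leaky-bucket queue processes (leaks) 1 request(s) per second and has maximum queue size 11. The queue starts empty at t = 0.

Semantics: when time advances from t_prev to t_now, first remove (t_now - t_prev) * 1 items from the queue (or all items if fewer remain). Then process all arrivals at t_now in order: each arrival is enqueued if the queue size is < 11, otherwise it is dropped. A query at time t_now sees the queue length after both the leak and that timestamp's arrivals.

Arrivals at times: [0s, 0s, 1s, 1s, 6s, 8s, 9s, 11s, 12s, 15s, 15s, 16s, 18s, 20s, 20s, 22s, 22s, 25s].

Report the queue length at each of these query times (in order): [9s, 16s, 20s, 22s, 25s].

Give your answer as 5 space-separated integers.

Queue lengths at query times:
  query t=9s: backlog = 1
  query t=16s: backlog = 2
  query t=20s: backlog = 2
  query t=22s: backlog = 2
  query t=25s: backlog = 1

Answer: 1 2 2 2 1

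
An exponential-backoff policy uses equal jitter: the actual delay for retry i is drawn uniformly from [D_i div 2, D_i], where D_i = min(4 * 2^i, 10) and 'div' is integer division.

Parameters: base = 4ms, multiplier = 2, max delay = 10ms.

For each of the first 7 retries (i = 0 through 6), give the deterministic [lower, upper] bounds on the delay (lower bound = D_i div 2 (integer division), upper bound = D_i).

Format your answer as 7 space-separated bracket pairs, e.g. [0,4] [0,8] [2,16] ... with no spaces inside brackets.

Computing bounds per retry:
  i=0: D_i=min(4*2^0,10)=4, bounds=[2,4]
  i=1: D_i=min(4*2^1,10)=8, bounds=[4,8]
  i=2: D_i=min(4*2^2,10)=10, bounds=[5,10]
  i=3: D_i=min(4*2^3,10)=10, bounds=[5,10]
  i=4: D_i=min(4*2^4,10)=10, bounds=[5,10]
  i=5: D_i=min(4*2^5,10)=10, bounds=[5,10]
  i=6: D_i=min(4*2^6,10)=10, bounds=[5,10]

Answer: [2,4] [4,8] [5,10] [5,10] [5,10] [5,10] [5,10]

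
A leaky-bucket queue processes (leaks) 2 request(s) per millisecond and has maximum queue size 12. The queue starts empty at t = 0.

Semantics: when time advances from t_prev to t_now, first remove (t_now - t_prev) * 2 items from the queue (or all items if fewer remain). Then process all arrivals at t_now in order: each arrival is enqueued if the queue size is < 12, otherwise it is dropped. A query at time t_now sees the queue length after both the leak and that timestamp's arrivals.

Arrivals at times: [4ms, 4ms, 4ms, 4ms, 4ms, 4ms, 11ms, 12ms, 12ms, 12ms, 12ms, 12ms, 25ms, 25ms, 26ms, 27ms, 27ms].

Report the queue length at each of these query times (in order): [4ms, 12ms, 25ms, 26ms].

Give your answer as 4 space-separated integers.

Answer: 6 5 2 1

Derivation:
Queue lengths at query times:
  query t=4ms: backlog = 6
  query t=12ms: backlog = 5
  query t=25ms: backlog = 2
  query t=26ms: backlog = 1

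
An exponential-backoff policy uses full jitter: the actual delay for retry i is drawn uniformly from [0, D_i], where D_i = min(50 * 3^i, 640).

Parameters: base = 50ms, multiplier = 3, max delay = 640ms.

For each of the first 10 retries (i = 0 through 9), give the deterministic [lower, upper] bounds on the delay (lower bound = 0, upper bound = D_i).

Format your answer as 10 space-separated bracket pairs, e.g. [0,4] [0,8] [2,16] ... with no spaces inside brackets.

Answer: [0,50] [0,150] [0,450] [0,640] [0,640] [0,640] [0,640] [0,640] [0,640] [0,640]

Derivation:
Computing bounds per retry:
  i=0: D_i=min(50*3^0,640)=50, bounds=[0,50]
  i=1: D_i=min(50*3^1,640)=150, bounds=[0,150]
  i=2: D_i=min(50*3^2,640)=450, bounds=[0,450]
  i=3: D_i=min(50*3^3,640)=640, bounds=[0,640]
  i=4: D_i=min(50*3^4,640)=640, bounds=[0,640]
  i=5: D_i=min(50*3^5,640)=640, bounds=[0,640]
  i=6: D_i=min(50*3^6,640)=640, bounds=[0,640]
  i=7: D_i=min(50*3^7,640)=640, bounds=[0,640]
  i=8: D_i=min(50*3^8,640)=640, bounds=[0,640]
  i=9: D_i=min(50*3^9,640)=640, bounds=[0,640]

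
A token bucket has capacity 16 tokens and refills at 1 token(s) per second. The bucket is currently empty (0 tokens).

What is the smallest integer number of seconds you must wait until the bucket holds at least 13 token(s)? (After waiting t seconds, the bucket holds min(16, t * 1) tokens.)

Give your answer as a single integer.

Need t * 1 >= 13, so t >= 13/1.
Smallest integer t = ceil(13/1) = 13.

Answer: 13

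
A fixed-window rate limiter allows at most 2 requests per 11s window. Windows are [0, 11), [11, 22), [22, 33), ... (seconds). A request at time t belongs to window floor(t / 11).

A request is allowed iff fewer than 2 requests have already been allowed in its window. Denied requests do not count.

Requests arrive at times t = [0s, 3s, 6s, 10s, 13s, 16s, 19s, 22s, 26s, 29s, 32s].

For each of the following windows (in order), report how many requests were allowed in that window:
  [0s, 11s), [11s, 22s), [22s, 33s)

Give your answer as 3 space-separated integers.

Answer: 2 2 2

Derivation:
Processing requests:
  req#1 t=0s (window 0): ALLOW
  req#2 t=3s (window 0): ALLOW
  req#3 t=6s (window 0): DENY
  req#4 t=10s (window 0): DENY
  req#5 t=13s (window 1): ALLOW
  req#6 t=16s (window 1): ALLOW
  req#7 t=19s (window 1): DENY
  req#8 t=22s (window 2): ALLOW
  req#9 t=26s (window 2): ALLOW
  req#10 t=29s (window 2): DENY
  req#11 t=32s (window 2): DENY

Allowed counts by window: 2 2 2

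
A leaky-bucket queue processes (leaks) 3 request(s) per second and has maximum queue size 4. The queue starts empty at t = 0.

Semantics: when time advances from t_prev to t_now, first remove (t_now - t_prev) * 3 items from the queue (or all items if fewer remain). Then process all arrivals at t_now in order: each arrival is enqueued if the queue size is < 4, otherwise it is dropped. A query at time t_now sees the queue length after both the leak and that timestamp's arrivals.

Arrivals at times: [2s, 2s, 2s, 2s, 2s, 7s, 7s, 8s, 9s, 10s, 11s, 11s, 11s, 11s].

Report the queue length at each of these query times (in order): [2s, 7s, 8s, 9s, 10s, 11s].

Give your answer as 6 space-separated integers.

Queue lengths at query times:
  query t=2s: backlog = 4
  query t=7s: backlog = 2
  query t=8s: backlog = 1
  query t=9s: backlog = 1
  query t=10s: backlog = 1
  query t=11s: backlog = 4

Answer: 4 2 1 1 1 4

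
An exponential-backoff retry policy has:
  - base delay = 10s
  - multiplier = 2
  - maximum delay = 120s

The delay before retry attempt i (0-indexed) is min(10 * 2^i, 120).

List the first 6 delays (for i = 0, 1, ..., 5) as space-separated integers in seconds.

Answer: 10 20 40 80 120 120

Derivation:
Computing each delay:
  i=0: min(10*2^0, 120) = 10
  i=1: min(10*2^1, 120) = 20
  i=2: min(10*2^2, 120) = 40
  i=3: min(10*2^3, 120) = 80
  i=4: min(10*2^4, 120) = 120
  i=5: min(10*2^5, 120) = 120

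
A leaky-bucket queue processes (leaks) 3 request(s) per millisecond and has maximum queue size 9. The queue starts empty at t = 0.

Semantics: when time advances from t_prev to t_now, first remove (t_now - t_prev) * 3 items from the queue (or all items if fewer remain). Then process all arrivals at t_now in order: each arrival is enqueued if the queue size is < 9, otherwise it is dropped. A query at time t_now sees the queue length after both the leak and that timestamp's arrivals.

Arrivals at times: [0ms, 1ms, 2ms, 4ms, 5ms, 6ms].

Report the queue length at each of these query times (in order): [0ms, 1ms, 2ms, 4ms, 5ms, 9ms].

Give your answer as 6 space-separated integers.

Answer: 1 1 1 1 1 0

Derivation:
Queue lengths at query times:
  query t=0ms: backlog = 1
  query t=1ms: backlog = 1
  query t=2ms: backlog = 1
  query t=4ms: backlog = 1
  query t=5ms: backlog = 1
  query t=9ms: backlog = 0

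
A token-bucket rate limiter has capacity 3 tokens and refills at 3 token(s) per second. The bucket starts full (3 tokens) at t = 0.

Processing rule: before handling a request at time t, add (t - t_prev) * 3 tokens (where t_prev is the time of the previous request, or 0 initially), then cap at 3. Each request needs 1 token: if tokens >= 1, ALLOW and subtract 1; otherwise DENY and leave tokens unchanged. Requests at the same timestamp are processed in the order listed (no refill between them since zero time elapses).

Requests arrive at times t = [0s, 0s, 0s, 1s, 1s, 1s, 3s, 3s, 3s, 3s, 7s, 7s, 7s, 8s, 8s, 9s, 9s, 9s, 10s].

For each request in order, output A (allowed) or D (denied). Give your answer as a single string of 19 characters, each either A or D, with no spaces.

Simulating step by step:
  req#1 t=0s: ALLOW
  req#2 t=0s: ALLOW
  req#3 t=0s: ALLOW
  req#4 t=1s: ALLOW
  req#5 t=1s: ALLOW
  req#6 t=1s: ALLOW
  req#7 t=3s: ALLOW
  req#8 t=3s: ALLOW
  req#9 t=3s: ALLOW
  req#10 t=3s: DENY
  req#11 t=7s: ALLOW
  req#12 t=7s: ALLOW
  req#13 t=7s: ALLOW
  req#14 t=8s: ALLOW
  req#15 t=8s: ALLOW
  req#16 t=9s: ALLOW
  req#17 t=9s: ALLOW
  req#18 t=9s: ALLOW
  req#19 t=10s: ALLOW

Answer: AAAAAAAAADAAAAAAAAA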